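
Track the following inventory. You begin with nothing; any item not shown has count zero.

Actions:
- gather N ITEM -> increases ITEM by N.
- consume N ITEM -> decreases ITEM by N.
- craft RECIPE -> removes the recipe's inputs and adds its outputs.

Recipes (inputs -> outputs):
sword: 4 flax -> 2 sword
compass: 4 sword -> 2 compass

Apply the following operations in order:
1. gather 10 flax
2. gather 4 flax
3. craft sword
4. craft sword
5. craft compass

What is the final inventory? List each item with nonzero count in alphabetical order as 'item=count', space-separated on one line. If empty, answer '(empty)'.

After 1 (gather 10 flax): flax=10
After 2 (gather 4 flax): flax=14
After 3 (craft sword): flax=10 sword=2
After 4 (craft sword): flax=6 sword=4
After 5 (craft compass): compass=2 flax=6

Answer: compass=2 flax=6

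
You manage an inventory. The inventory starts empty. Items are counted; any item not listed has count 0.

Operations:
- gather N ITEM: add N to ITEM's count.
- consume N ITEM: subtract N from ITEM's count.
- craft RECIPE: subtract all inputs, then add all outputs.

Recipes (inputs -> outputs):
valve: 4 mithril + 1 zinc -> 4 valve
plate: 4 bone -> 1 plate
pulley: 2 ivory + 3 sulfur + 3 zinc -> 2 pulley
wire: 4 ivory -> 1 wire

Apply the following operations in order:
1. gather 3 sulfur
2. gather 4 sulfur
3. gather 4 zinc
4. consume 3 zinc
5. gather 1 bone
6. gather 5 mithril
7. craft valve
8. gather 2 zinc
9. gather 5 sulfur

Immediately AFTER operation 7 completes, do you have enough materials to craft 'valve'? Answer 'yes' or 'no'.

After 1 (gather 3 sulfur): sulfur=3
After 2 (gather 4 sulfur): sulfur=7
After 3 (gather 4 zinc): sulfur=7 zinc=4
After 4 (consume 3 zinc): sulfur=7 zinc=1
After 5 (gather 1 bone): bone=1 sulfur=7 zinc=1
After 6 (gather 5 mithril): bone=1 mithril=5 sulfur=7 zinc=1
After 7 (craft valve): bone=1 mithril=1 sulfur=7 valve=4

Answer: no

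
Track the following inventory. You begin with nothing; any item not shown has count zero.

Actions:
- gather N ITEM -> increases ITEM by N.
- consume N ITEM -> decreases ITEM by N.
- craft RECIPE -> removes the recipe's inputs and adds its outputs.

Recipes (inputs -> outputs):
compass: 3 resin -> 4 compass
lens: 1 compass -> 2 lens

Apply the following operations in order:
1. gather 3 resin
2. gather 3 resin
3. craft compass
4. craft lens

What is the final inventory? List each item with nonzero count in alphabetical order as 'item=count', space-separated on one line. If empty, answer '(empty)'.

Answer: compass=3 lens=2 resin=3

Derivation:
After 1 (gather 3 resin): resin=3
After 2 (gather 3 resin): resin=6
After 3 (craft compass): compass=4 resin=3
After 4 (craft lens): compass=3 lens=2 resin=3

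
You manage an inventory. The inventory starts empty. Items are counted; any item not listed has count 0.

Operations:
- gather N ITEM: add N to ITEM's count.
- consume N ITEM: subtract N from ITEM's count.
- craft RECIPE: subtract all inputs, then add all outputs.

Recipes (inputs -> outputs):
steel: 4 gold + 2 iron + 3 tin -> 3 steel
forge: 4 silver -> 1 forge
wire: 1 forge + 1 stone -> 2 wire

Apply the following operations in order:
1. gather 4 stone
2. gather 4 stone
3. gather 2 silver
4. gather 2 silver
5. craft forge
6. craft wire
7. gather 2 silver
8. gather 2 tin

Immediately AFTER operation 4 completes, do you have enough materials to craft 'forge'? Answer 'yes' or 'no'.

After 1 (gather 4 stone): stone=4
After 2 (gather 4 stone): stone=8
After 3 (gather 2 silver): silver=2 stone=8
After 4 (gather 2 silver): silver=4 stone=8

Answer: yes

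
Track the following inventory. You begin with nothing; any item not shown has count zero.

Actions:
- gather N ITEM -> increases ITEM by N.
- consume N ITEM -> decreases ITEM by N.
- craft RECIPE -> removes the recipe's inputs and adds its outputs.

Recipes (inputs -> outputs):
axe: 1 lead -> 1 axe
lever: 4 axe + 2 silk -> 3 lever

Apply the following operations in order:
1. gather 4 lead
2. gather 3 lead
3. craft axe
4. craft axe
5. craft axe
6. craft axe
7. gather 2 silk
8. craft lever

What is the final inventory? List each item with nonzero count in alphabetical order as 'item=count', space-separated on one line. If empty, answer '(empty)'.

After 1 (gather 4 lead): lead=4
After 2 (gather 3 lead): lead=7
After 3 (craft axe): axe=1 lead=6
After 4 (craft axe): axe=2 lead=5
After 5 (craft axe): axe=3 lead=4
After 6 (craft axe): axe=4 lead=3
After 7 (gather 2 silk): axe=4 lead=3 silk=2
After 8 (craft lever): lead=3 lever=3

Answer: lead=3 lever=3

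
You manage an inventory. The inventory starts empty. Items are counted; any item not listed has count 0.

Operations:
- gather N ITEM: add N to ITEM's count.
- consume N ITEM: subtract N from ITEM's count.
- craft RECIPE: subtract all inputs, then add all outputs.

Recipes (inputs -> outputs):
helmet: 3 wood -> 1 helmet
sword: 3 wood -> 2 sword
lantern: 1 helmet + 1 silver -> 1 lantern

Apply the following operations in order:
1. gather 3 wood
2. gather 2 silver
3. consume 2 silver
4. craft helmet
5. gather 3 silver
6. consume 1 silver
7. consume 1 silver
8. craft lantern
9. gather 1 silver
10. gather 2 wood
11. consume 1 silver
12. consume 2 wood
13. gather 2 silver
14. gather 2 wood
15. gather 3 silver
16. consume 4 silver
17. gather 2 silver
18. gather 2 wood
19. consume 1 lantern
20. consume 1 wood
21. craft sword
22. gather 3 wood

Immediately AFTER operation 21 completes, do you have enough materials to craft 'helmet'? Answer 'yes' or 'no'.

Answer: no

Derivation:
After 1 (gather 3 wood): wood=3
After 2 (gather 2 silver): silver=2 wood=3
After 3 (consume 2 silver): wood=3
After 4 (craft helmet): helmet=1
After 5 (gather 3 silver): helmet=1 silver=3
After 6 (consume 1 silver): helmet=1 silver=2
After 7 (consume 1 silver): helmet=1 silver=1
After 8 (craft lantern): lantern=1
After 9 (gather 1 silver): lantern=1 silver=1
After 10 (gather 2 wood): lantern=1 silver=1 wood=2
After 11 (consume 1 silver): lantern=1 wood=2
After 12 (consume 2 wood): lantern=1
After 13 (gather 2 silver): lantern=1 silver=2
After 14 (gather 2 wood): lantern=1 silver=2 wood=2
After 15 (gather 3 silver): lantern=1 silver=5 wood=2
After 16 (consume 4 silver): lantern=1 silver=1 wood=2
After 17 (gather 2 silver): lantern=1 silver=3 wood=2
After 18 (gather 2 wood): lantern=1 silver=3 wood=4
After 19 (consume 1 lantern): silver=3 wood=4
After 20 (consume 1 wood): silver=3 wood=3
After 21 (craft sword): silver=3 sword=2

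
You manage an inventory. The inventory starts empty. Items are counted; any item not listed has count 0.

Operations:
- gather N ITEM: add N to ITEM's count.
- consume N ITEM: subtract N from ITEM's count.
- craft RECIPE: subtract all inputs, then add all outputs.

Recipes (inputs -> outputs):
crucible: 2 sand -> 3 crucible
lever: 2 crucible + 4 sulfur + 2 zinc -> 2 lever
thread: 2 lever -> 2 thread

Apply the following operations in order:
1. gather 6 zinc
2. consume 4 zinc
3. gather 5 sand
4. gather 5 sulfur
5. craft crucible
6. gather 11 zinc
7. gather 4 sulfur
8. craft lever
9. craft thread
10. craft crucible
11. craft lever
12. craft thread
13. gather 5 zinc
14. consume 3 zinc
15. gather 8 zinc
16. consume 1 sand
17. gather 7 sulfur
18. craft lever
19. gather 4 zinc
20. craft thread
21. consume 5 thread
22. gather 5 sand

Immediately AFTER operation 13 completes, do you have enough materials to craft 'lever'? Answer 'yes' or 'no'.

Answer: no

Derivation:
After 1 (gather 6 zinc): zinc=6
After 2 (consume 4 zinc): zinc=2
After 3 (gather 5 sand): sand=5 zinc=2
After 4 (gather 5 sulfur): sand=5 sulfur=5 zinc=2
After 5 (craft crucible): crucible=3 sand=3 sulfur=5 zinc=2
After 6 (gather 11 zinc): crucible=3 sand=3 sulfur=5 zinc=13
After 7 (gather 4 sulfur): crucible=3 sand=3 sulfur=9 zinc=13
After 8 (craft lever): crucible=1 lever=2 sand=3 sulfur=5 zinc=11
After 9 (craft thread): crucible=1 sand=3 sulfur=5 thread=2 zinc=11
After 10 (craft crucible): crucible=4 sand=1 sulfur=5 thread=2 zinc=11
After 11 (craft lever): crucible=2 lever=2 sand=1 sulfur=1 thread=2 zinc=9
After 12 (craft thread): crucible=2 sand=1 sulfur=1 thread=4 zinc=9
After 13 (gather 5 zinc): crucible=2 sand=1 sulfur=1 thread=4 zinc=14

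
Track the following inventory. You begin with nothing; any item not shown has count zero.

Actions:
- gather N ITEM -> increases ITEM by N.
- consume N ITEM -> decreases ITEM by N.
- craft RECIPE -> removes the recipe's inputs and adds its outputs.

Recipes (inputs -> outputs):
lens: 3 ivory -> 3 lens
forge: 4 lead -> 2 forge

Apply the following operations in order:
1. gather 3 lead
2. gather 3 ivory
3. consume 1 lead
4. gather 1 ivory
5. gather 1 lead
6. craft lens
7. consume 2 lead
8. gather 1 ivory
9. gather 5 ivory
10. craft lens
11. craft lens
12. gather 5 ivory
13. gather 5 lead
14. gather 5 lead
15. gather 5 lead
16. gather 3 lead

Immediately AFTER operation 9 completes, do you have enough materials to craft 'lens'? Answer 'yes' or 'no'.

After 1 (gather 3 lead): lead=3
After 2 (gather 3 ivory): ivory=3 lead=3
After 3 (consume 1 lead): ivory=3 lead=2
After 4 (gather 1 ivory): ivory=4 lead=2
After 5 (gather 1 lead): ivory=4 lead=3
After 6 (craft lens): ivory=1 lead=3 lens=3
After 7 (consume 2 lead): ivory=1 lead=1 lens=3
After 8 (gather 1 ivory): ivory=2 lead=1 lens=3
After 9 (gather 5 ivory): ivory=7 lead=1 lens=3

Answer: yes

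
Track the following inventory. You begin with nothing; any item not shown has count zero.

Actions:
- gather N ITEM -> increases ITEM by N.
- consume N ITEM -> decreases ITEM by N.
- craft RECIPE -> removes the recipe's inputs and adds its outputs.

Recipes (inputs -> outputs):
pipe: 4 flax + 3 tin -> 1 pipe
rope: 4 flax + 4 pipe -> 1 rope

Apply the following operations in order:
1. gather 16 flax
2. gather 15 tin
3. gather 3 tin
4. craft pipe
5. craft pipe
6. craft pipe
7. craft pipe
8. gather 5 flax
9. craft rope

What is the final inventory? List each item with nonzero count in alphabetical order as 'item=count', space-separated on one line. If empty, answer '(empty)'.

After 1 (gather 16 flax): flax=16
After 2 (gather 15 tin): flax=16 tin=15
After 3 (gather 3 tin): flax=16 tin=18
After 4 (craft pipe): flax=12 pipe=1 tin=15
After 5 (craft pipe): flax=8 pipe=2 tin=12
After 6 (craft pipe): flax=4 pipe=3 tin=9
After 7 (craft pipe): pipe=4 tin=6
After 8 (gather 5 flax): flax=5 pipe=4 tin=6
After 9 (craft rope): flax=1 rope=1 tin=6

Answer: flax=1 rope=1 tin=6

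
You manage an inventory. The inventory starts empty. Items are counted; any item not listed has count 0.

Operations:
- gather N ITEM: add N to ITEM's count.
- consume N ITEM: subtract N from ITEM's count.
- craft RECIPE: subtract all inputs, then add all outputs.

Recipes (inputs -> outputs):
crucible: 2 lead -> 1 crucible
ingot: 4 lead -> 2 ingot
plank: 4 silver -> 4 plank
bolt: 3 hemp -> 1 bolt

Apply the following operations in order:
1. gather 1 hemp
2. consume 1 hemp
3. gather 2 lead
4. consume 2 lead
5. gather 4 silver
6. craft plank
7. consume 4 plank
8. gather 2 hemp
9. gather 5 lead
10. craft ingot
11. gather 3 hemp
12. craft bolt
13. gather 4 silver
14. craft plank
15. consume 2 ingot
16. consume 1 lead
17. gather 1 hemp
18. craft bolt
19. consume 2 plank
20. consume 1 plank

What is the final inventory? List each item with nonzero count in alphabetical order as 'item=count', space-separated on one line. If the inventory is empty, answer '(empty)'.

Answer: bolt=2 plank=1

Derivation:
After 1 (gather 1 hemp): hemp=1
After 2 (consume 1 hemp): (empty)
After 3 (gather 2 lead): lead=2
After 4 (consume 2 lead): (empty)
After 5 (gather 4 silver): silver=4
After 6 (craft plank): plank=4
After 7 (consume 4 plank): (empty)
After 8 (gather 2 hemp): hemp=2
After 9 (gather 5 lead): hemp=2 lead=5
After 10 (craft ingot): hemp=2 ingot=2 lead=1
After 11 (gather 3 hemp): hemp=5 ingot=2 lead=1
After 12 (craft bolt): bolt=1 hemp=2 ingot=2 lead=1
After 13 (gather 4 silver): bolt=1 hemp=2 ingot=2 lead=1 silver=4
After 14 (craft plank): bolt=1 hemp=2 ingot=2 lead=1 plank=4
After 15 (consume 2 ingot): bolt=1 hemp=2 lead=1 plank=4
After 16 (consume 1 lead): bolt=1 hemp=2 plank=4
After 17 (gather 1 hemp): bolt=1 hemp=3 plank=4
After 18 (craft bolt): bolt=2 plank=4
After 19 (consume 2 plank): bolt=2 plank=2
After 20 (consume 1 plank): bolt=2 plank=1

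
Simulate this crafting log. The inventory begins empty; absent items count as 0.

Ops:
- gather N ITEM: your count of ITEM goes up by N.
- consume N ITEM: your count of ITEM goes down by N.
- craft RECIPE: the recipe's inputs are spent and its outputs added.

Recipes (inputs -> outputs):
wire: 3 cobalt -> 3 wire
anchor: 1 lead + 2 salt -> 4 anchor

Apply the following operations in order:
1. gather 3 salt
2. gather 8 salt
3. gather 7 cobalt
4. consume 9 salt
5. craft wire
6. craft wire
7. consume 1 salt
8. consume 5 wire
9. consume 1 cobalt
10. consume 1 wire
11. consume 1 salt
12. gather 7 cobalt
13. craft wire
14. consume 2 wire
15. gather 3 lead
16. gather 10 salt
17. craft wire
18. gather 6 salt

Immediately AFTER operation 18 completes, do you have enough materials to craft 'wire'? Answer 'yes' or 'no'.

After 1 (gather 3 salt): salt=3
After 2 (gather 8 salt): salt=11
After 3 (gather 7 cobalt): cobalt=7 salt=11
After 4 (consume 9 salt): cobalt=7 salt=2
After 5 (craft wire): cobalt=4 salt=2 wire=3
After 6 (craft wire): cobalt=1 salt=2 wire=6
After 7 (consume 1 salt): cobalt=1 salt=1 wire=6
After 8 (consume 5 wire): cobalt=1 salt=1 wire=1
After 9 (consume 1 cobalt): salt=1 wire=1
After 10 (consume 1 wire): salt=1
After 11 (consume 1 salt): (empty)
After 12 (gather 7 cobalt): cobalt=7
After 13 (craft wire): cobalt=4 wire=3
After 14 (consume 2 wire): cobalt=4 wire=1
After 15 (gather 3 lead): cobalt=4 lead=3 wire=1
After 16 (gather 10 salt): cobalt=4 lead=3 salt=10 wire=1
After 17 (craft wire): cobalt=1 lead=3 salt=10 wire=4
After 18 (gather 6 salt): cobalt=1 lead=3 salt=16 wire=4

Answer: no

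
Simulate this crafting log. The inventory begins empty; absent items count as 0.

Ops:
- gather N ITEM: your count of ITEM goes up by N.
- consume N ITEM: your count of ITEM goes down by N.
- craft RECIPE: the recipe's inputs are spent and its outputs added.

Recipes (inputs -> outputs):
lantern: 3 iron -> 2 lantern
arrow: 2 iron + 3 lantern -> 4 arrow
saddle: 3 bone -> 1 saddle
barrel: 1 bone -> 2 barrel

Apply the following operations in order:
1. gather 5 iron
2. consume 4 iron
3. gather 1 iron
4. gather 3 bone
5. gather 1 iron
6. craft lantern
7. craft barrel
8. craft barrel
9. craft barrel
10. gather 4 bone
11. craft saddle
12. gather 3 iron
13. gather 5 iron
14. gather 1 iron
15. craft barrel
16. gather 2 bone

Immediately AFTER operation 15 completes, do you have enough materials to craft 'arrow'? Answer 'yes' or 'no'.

After 1 (gather 5 iron): iron=5
After 2 (consume 4 iron): iron=1
After 3 (gather 1 iron): iron=2
After 4 (gather 3 bone): bone=3 iron=2
After 5 (gather 1 iron): bone=3 iron=3
After 6 (craft lantern): bone=3 lantern=2
After 7 (craft barrel): barrel=2 bone=2 lantern=2
After 8 (craft barrel): barrel=4 bone=1 lantern=2
After 9 (craft barrel): barrel=6 lantern=2
After 10 (gather 4 bone): barrel=6 bone=4 lantern=2
After 11 (craft saddle): barrel=6 bone=1 lantern=2 saddle=1
After 12 (gather 3 iron): barrel=6 bone=1 iron=3 lantern=2 saddle=1
After 13 (gather 5 iron): barrel=6 bone=1 iron=8 lantern=2 saddle=1
After 14 (gather 1 iron): barrel=6 bone=1 iron=9 lantern=2 saddle=1
After 15 (craft barrel): barrel=8 iron=9 lantern=2 saddle=1

Answer: no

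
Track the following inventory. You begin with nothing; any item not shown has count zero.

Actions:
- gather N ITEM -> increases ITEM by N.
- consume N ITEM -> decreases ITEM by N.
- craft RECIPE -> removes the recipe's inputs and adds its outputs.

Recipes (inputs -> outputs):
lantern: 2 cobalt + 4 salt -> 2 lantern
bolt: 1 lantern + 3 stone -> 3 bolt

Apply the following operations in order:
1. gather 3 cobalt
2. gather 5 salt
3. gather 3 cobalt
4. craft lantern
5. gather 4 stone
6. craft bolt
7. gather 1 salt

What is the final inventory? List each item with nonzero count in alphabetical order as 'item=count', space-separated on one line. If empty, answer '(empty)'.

After 1 (gather 3 cobalt): cobalt=3
After 2 (gather 5 salt): cobalt=3 salt=5
After 3 (gather 3 cobalt): cobalt=6 salt=5
After 4 (craft lantern): cobalt=4 lantern=2 salt=1
After 5 (gather 4 stone): cobalt=4 lantern=2 salt=1 stone=4
After 6 (craft bolt): bolt=3 cobalt=4 lantern=1 salt=1 stone=1
After 7 (gather 1 salt): bolt=3 cobalt=4 lantern=1 salt=2 stone=1

Answer: bolt=3 cobalt=4 lantern=1 salt=2 stone=1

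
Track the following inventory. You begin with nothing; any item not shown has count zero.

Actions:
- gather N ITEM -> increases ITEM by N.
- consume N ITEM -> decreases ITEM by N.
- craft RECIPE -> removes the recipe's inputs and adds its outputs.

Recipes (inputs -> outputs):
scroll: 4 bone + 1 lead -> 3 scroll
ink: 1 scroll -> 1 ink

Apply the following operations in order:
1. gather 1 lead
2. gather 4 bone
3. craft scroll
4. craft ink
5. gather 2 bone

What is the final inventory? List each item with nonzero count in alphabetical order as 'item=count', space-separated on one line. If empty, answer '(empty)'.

After 1 (gather 1 lead): lead=1
After 2 (gather 4 bone): bone=4 lead=1
After 3 (craft scroll): scroll=3
After 4 (craft ink): ink=1 scroll=2
After 5 (gather 2 bone): bone=2 ink=1 scroll=2

Answer: bone=2 ink=1 scroll=2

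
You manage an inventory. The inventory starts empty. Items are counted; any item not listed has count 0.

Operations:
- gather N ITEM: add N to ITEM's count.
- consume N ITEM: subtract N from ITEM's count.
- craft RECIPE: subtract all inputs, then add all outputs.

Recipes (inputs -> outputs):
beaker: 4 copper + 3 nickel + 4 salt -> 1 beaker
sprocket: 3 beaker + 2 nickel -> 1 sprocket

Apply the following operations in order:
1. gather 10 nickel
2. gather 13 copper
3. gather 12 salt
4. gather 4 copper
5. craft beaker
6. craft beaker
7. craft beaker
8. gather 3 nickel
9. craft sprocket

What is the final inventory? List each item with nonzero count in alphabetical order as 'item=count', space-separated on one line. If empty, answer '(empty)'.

Answer: copper=5 nickel=2 sprocket=1

Derivation:
After 1 (gather 10 nickel): nickel=10
After 2 (gather 13 copper): copper=13 nickel=10
After 3 (gather 12 salt): copper=13 nickel=10 salt=12
After 4 (gather 4 copper): copper=17 nickel=10 salt=12
After 5 (craft beaker): beaker=1 copper=13 nickel=7 salt=8
After 6 (craft beaker): beaker=2 copper=9 nickel=4 salt=4
After 7 (craft beaker): beaker=3 copper=5 nickel=1
After 8 (gather 3 nickel): beaker=3 copper=5 nickel=4
After 9 (craft sprocket): copper=5 nickel=2 sprocket=1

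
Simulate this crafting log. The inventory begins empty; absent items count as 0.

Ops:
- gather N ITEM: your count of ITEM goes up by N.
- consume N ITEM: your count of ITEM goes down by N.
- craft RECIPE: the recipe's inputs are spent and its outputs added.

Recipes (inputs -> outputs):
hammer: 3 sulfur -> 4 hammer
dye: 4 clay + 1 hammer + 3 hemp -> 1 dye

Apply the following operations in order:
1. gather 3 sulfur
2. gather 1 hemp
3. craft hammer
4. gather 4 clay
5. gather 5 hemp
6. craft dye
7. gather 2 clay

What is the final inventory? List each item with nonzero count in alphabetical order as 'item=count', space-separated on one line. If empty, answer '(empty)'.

After 1 (gather 3 sulfur): sulfur=3
After 2 (gather 1 hemp): hemp=1 sulfur=3
After 3 (craft hammer): hammer=4 hemp=1
After 4 (gather 4 clay): clay=4 hammer=4 hemp=1
After 5 (gather 5 hemp): clay=4 hammer=4 hemp=6
After 6 (craft dye): dye=1 hammer=3 hemp=3
After 7 (gather 2 clay): clay=2 dye=1 hammer=3 hemp=3

Answer: clay=2 dye=1 hammer=3 hemp=3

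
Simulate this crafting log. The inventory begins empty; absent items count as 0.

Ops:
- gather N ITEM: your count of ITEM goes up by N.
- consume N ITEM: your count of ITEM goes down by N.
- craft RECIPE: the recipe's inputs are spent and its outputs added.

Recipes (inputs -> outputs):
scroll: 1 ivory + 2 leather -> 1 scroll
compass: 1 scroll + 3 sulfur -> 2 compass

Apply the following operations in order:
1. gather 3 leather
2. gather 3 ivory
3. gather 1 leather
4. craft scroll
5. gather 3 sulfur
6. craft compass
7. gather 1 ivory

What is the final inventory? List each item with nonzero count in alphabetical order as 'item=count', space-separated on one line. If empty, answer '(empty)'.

After 1 (gather 3 leather): leather=3
After 2 (gather 3 ivory): ivory=3 leather=3
After 3 (gather 1 leather): ivory=3 leather=4
After 4 (craft scroll): ivory=2 leather=2 scroll=1
After 5 (gather 3 sulfur): ivory=2 leather=2 scroll=1 sulfur=3
After 6 (craft compass): compass=2 ivory=2 leather=2
After 7 (gather 1 ivory): compass=2 ivory=3 leather=2

Answer: compass=2 ivory=3 leather=2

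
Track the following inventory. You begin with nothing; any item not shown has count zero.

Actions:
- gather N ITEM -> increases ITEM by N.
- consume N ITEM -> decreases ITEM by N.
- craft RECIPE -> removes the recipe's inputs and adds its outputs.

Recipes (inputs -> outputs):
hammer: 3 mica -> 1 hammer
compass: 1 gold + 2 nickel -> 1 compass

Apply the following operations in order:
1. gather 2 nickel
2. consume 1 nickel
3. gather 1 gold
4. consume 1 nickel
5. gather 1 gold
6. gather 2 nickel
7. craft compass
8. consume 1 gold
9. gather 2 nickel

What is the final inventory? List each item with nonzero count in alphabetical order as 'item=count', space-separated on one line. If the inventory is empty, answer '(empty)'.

Answer: compass=1 nickel=2

Derivation:
After 1 (gather 2 nickel): nickel=2
After 2 (consume 1 nickel): nickel=1
After 3 (gather 1 gold): gold=1 nickel=1
After 4 (consume 1 nickel): gold=1
After 5 (gather 1 gold): gold=2
After 6 (gather 2 nickel): gold=2 nickel=2
After 7 (craft compass): compass=1 gold=1
After 8 (consume 1 gold): compass=1
After 9 (gather 2 nickel): compass=1 nickel=2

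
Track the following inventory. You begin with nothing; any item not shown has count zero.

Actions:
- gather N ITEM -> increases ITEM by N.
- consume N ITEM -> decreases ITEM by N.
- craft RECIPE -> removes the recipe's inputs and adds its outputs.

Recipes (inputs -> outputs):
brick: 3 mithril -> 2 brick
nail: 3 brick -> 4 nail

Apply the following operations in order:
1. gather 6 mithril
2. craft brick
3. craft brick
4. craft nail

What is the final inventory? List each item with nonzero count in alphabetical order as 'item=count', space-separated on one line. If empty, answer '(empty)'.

Answer: brick=1 nail=4

Derivation:
After 1 (gather 6 mithril): mithril=6
After 2 (craft brick): brick=2 mithril=3
After 3 (craft brick): brick=4
After 4 (craft nail): brick=1 nail=4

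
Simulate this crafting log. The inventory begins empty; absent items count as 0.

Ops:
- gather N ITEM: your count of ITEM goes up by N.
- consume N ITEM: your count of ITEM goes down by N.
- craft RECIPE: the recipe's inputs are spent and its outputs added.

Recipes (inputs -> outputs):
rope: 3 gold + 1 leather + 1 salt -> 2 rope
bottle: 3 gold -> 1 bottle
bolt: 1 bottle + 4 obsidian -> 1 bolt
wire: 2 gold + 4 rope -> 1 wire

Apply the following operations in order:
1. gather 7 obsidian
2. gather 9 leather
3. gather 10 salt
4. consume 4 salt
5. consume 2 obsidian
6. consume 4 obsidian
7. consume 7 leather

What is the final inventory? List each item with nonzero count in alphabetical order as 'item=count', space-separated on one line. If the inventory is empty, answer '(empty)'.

Answer: leather=2 obsidian=1 salt=6

Derivation:
After 1 (gather 7 obsidian): obsidian=7
After 2 (gather 9 leather): leather=9 obsidian=7
After 3 (gather 10 salt): leather=9 obsidian=7 salt=10
After 4 (consume 4 salt): leather=9 obsidian=7 salt=6
After 5 (consume 2 obsidian): leather=9 obsidian=5 salt=6
After 6 (consume 4 obsidian): leather=9 obsidian=1 salt=6
After 7 (consume 7 leather): leather=2 obsidian=1 salt=6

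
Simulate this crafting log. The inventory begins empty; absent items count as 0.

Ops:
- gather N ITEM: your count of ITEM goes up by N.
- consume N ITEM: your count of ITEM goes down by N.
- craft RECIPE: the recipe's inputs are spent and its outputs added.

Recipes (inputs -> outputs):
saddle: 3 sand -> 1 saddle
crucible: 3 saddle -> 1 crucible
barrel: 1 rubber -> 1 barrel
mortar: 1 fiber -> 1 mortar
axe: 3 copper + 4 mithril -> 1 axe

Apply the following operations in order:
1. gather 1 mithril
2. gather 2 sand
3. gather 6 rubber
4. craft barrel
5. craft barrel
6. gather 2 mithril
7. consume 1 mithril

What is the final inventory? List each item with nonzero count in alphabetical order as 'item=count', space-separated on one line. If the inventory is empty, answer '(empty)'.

Answer: barrel=2 mithril=2 rubber=4 sand=2

Derivation:
After 1 (gather 1 mithril): mithril=1
After 2 (gather 2 sand): mithril=1 sand=2
After 3 (gather 6 rubber): mithril=1 rubber=6 sand=2
After 4 (craft barrel): barrel=1 mithril=1 rubber=5 sand=2
After 5 (craft barrel): barrel=2 mithril=1 rubber=4 sand=2
After 6 (gather 2 mithril): barrel=2 mithril=3 rubber=4 sand=2
After 7 (consume 1 mithril): barrel=2 mithril=2 rubber=4 sand=2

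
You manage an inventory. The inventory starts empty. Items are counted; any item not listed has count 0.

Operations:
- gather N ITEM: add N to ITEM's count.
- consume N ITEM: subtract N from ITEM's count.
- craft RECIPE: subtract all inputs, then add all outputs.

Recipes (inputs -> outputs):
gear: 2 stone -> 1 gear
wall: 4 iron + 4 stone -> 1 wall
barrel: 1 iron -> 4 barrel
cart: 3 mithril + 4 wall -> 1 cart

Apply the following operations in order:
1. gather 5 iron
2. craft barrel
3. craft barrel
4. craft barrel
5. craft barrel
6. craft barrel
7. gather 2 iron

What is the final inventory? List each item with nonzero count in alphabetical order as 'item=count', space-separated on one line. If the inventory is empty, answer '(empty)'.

After 1 (gather 5 iron): iron=5
After 2 (craft barrel): barrel=4 iron=4
After 3 (craft barrel): barrel=8 iron=3
After 4 (craft barrel): barrel=12 iron=2
After 5 (craft barrel): barrel=16 iron=1
After 6 (craft barrel): barrel=20
After 7 (gather 2 iron): barrel=20 iron=2

Answer: barrel=20 iron=2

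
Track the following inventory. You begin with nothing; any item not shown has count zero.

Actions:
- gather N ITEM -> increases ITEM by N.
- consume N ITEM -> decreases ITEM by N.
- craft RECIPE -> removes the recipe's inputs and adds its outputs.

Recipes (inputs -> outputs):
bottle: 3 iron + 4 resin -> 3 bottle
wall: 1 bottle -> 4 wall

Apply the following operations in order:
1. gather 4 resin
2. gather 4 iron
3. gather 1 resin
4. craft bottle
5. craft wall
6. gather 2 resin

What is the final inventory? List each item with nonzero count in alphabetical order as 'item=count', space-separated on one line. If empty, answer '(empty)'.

Answer: bottle=2 iron=1 resin=3 wall=4

Derivation:
After 1 (gather 4 resin): resin=4
After 2 (gather 4 iron): iron=4 resin=4
After 3 (gather 1 resin): iron=4 resin=5
After 4 (craft bottle): bottle=3 iron=1 resin=1
After 5 (craft wall): bottle=2 iron=1 resin=1 wall=4
After 6 (gather 2 resin): bottle=2 iron=1 resin=3 wall=4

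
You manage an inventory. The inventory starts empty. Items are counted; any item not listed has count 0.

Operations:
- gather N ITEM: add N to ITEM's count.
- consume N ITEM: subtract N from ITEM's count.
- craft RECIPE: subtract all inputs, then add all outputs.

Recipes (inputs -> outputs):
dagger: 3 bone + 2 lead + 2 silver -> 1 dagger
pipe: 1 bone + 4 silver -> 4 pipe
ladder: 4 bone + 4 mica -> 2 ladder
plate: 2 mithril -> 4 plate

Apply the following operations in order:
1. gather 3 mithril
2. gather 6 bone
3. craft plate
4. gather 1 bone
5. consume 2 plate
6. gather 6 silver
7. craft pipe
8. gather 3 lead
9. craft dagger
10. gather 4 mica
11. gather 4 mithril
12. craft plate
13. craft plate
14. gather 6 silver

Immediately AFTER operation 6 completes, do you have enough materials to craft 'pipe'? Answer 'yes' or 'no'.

Answer: yes

Derivation:
After 1 (gather 3 mithril): mithril=3
After 2 (gather 6 bone): bone=6 mithril=3
After 3 (craft plate): bone=6 mithril=1 plate=4
After 4 (gather 1 bone): bone=7 mithril=1 plate=4
After 5 (consume 2 plate): bone=7 mithril=1 plate=2
After 6 (gather 6 silver): bone=7 mithril=1 plate=2 silver=6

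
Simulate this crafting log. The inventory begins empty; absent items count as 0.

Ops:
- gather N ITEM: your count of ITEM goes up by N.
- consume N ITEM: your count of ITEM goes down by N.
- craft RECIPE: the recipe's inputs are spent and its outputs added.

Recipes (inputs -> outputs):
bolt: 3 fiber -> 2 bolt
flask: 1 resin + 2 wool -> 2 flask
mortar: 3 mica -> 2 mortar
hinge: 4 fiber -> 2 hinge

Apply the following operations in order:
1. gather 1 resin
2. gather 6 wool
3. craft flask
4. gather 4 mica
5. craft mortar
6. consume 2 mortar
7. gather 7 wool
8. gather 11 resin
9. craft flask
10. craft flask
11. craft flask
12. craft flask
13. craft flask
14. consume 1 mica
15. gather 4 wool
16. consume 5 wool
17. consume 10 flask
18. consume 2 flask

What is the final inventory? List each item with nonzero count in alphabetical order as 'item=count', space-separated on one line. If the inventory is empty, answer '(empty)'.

Answer: resin=6

Derivation:
After 1 (gather 1 resin): resin=1
After 2 (gather 6 wool): resin=1 wool=6
After 3 (craft flask): flask=2 wool=4
After 4 (gather 4 mica): flask=2 mica=4 wool=4
After 5 (craft mortar): flask=2 mica=1 mortar=2 wool=4
After 6 (consume 2 mortar): flask=2 mica=1 wool=4
After 7 (gather 7 wool): flask=2 mica=1 wool=11
After 8 (gather 11 resin): flask=2 mica=1 resin=11 wool=11
After 9 (craft flask): flask=4 mica=1 resin=10 wool=9
After 10 (craft flask): flask=6 mica=1 resin=9 wool=7
After 11 (craft flask): flask=8 mica=1 resin=8 wool=5
After 12 (craft flask): flask=10 mica=1 resin=7 wool=3
After 13 (craft flask): flask=12 mica=1 resin=6 wool=1
After 14 (consume 1 mica): flask=12 resin=6 wool=1
After 15 (gather 4 wool): flask=12 resin=6 wool=5
After 16 (consume 5 wool): flask=12 resin=6
After 17 (consume 10 flask): flask=2 resin=6
After 18 (consume 2 flask): resin=6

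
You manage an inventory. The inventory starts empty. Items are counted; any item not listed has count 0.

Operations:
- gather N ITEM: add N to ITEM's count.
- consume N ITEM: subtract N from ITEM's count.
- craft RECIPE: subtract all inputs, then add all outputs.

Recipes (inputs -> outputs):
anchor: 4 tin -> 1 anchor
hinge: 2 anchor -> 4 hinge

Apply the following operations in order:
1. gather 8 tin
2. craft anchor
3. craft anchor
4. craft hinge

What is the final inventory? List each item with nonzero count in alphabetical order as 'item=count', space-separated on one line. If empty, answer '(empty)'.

After 1 (gather 8 tin): tin=8
After 2 (craft anchor): anchor=1 tin=4
After 3 (craft anchor): anchor=2
After 4 (craft hinge): hinge=4

Answer: hinge=4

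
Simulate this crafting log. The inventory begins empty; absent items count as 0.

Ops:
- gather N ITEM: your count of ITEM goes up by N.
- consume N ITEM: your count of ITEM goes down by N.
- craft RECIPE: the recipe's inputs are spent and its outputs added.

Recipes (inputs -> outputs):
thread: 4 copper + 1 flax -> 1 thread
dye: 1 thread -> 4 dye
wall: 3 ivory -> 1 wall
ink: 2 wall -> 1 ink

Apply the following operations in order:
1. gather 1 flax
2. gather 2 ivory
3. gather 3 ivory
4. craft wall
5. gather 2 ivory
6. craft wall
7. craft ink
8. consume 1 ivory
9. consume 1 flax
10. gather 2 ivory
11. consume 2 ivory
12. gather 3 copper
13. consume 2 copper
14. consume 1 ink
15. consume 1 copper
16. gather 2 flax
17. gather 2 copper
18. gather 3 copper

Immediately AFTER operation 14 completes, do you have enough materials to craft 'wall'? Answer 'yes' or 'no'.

After 1 (gather 1 flax): flax=1
After 2 (gather 2 ivory): flax=1 ivory=2
After 3 (gather 3 ivory): flax=1 ivory=5
After 4 (craft wall): flax=1 ivory=2 wall=1
After 5 (gather 2 ivory): flax=1 ivory=4 wall=1
After 6 (craft wall): flax=1 ivory=1 wall=2
After 7 (craft ink): flax=1 ink=1 ivory=1
After 8 (consume 1 ivory): flax=1 ink=1
After 9 (consume 1 flax): ink=1
After 10 (gather 2 ivory): ink=1 ivory=2
After 11 (consume 2 ivory): ink=1
After 12 (gather 3 copper): copper=3 ink=1
After 13 (consume 2 copper): copper=1 ink=1
After 14 (consume 1 ink): copper=1

Answer: no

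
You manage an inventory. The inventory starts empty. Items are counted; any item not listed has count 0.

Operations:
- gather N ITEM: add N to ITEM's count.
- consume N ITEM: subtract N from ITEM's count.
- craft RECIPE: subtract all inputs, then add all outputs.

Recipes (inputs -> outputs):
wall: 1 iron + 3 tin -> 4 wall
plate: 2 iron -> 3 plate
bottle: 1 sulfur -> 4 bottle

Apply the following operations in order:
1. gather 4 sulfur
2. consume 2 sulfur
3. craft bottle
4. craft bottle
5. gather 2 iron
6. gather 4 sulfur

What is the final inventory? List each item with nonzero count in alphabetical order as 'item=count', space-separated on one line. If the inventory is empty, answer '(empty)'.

Answer: bottle=8 iron=2 sulfur=4

Derivation:
After 1 (gather 4 sulfur): sulfur=4
After 2 (consume 2 sulfur): sulfur=2
After 3 (craft bottle): bottle=4 sulfur=1
After 4 (craft bottle): bottle=8
After 5 (gather 2 iron): bottle=8 iron=2
After 6 (gather 4 sulfur): bottle=8 iron=2 sulfur=4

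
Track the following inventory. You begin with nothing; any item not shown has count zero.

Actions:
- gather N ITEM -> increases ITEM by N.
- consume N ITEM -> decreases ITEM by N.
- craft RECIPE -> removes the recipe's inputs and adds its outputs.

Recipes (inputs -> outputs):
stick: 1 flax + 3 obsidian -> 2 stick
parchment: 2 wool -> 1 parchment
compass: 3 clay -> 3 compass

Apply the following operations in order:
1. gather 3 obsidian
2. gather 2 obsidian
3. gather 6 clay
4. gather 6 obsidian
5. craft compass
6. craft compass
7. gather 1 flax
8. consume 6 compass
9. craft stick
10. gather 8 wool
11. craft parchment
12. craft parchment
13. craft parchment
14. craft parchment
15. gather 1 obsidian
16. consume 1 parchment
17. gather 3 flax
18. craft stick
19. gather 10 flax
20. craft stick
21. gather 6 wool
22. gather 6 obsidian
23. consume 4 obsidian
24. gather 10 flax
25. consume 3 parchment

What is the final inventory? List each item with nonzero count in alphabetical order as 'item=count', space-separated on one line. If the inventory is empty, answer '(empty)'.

After 1 (gather 3 obsidian): obsidian=3
After 2 (gather 2 obsidian): obsidian=5
After 3 (gather 6 clay): clay=6 obsidian=5
After 4 (gather 6 obsidian): clay=6 obsidian=11
After 5 (craft compass): clay=3 compass=3 obsidian=11
After 6 (craft compass): compass=6 obsidian=11
After 7 (gather 1 flax): compass=6 flax=1 obsidian=11
After 8 (consume 6 compass): flax=1 obsidian=11
After 9 (craft stick): obsidian=8 stick=2
After 10 (gather 8 wool): obsidian=8 stick=2 wool=8
After 11 (craft parchment): obsidian=8 parchment=1 stick=2 wool=6
After 12 (craft parchment): obsidian=8 parchment=2 stick=2 wool=4
After 13 (craft parchment): obsidian=8 parchment=3 stick=2 wool=2
After 14 (craft parchment): obsidian=8 parchment=4 stick=2
After 15 (gather 1 obsidian): obsidian=9 parchment=4 stick=2
After 16 (consume 1 parchment): obsidian=9 parchment=3 stick=2
After 17 (gather 3 flax): flax=3 obsidian=9 parchment=3 stick=2
After 18 (craft stick): flax=2 obsidian=6 parchment=3 stick=4
After 19 (gather 10 flax): flax=12 obsidian=6 parchment=3 stick=4
After 20 (craft stick): flax=11 obsidian=3 parchment=3 stick=6
After 21 (gather 6 wool): flax=11 obsidian=3 parchment=3 stick=6 wool=6
After 22 (gather 6 obsidian): flax=11 obsidian=9 parchment=3 stick=6 wool=6
After 23 (consume 4 obsidian): flax=11 obsidian=5 parchment=3 stick=6 wool=6
After 24 (gather 10 flax): flax=21 obsidian=5 parchment=3 stick=6 wool=6
After 25 (consume 3 parchment): flax=21 obsidian=5 stick=6 wool=6

Answer: flax=21 obsidian=5 stick=6 wool=6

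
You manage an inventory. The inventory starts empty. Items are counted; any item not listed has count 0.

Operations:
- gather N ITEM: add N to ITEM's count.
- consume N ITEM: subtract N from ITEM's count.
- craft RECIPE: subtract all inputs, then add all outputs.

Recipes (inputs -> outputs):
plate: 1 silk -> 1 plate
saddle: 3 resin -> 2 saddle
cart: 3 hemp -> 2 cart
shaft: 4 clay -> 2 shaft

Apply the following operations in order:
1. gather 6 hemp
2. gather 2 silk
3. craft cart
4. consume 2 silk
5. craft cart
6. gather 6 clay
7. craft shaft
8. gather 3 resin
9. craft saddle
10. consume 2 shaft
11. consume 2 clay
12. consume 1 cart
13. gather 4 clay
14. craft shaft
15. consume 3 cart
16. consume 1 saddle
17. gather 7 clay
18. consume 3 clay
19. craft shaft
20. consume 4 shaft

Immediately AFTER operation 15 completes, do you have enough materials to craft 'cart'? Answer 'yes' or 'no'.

Answer: no

Derivation:
After 1 (gather 6 hemp): hemp=6
After 2 (gather 2 silk): hemp=6 silk=2
After 3 (craft cart): cart=2 hemp=3 silk=2
After 4 (consume 2 silk): cart=2 hemp=3
After 5 (craft cart): cart=4
After 6 (gather 6 clay): cart=4 clay=6
After 7 (craft shaft): cart=4 clay=2 shaft=2
After 8 (gather 3 resin): cart=4 clay=2 resin=3 shaft=2
After 9 (craft saddle): cart=4 clay=2 saddle=2 shaft=2
After 10 (consume 2 shaft): cart=4 clay=2 saddle=2
After 11 (consume 2 clay): cart=4 saddle=2
After 12 (consume 1 cart): cart=3 saddle=2
After 13 (gather 4 clay): cart=3 clay=4 saddle=2
After 14 (craft shaft): cart=3 saddle=2 shaft=2
After 15 (consume 3 cart): saddle=2 shaft=2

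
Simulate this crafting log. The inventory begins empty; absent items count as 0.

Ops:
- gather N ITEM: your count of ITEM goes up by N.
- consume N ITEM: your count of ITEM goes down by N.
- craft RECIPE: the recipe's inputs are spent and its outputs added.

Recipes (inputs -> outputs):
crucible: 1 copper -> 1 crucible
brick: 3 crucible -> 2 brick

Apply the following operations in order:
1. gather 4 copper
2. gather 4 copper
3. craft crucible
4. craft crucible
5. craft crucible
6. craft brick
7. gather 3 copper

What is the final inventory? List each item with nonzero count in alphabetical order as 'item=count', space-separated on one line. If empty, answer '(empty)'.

After 1 (gather 4 copper): copper=4
After 2 (gather 4 copper): copper=8
After 3 (craft crucible): copper=7 crucible=1
After 4 (craft crucible): copper=6 crucible=2
After 5 (craft crucible): copper=5 crucible=3
After 6 (craft brick): brick=2 copper=5
After 7 (gather 3 copper): brick=2 copper=8

Answer: brick=2 copper=8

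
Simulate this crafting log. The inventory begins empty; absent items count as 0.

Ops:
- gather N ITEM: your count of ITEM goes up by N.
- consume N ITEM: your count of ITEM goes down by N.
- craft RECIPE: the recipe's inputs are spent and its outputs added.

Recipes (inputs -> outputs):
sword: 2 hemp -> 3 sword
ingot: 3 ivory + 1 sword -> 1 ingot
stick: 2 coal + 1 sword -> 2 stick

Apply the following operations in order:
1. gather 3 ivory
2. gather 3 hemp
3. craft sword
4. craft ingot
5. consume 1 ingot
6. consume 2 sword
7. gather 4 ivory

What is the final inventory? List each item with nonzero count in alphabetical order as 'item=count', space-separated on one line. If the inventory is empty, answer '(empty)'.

After 1 (gather 3 ivory): ivory=3
After 2 (gather 3 hemp): hemp=3 ivory=3
After 3 (craft sword): hemp=1 ivory=3 sword=3
After 4 (craft ingot): hemp=1 ingot=1 sword=2
After 5 (consume 1 ingot): hemp=1 sword=2
After 6 (consume 2 sword): hemp=1
After 7 (gather 4 ivory): hemp=1 ivory=4

Answer: hemp=1 ivory=4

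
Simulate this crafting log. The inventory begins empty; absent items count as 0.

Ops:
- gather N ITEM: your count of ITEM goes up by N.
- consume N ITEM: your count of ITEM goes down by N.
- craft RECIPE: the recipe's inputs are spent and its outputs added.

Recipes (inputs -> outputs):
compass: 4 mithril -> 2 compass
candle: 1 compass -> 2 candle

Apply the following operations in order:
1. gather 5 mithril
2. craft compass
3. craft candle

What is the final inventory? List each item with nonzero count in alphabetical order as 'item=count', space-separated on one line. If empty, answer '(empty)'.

After 1 (gather 5 mithril): mithril=5
After 2 (craft compass): compass=2 mithril=1
After 3 (craft candle): candle=2 compass=1 mithril=1

Answer: candle=2 compass=1 mithril=1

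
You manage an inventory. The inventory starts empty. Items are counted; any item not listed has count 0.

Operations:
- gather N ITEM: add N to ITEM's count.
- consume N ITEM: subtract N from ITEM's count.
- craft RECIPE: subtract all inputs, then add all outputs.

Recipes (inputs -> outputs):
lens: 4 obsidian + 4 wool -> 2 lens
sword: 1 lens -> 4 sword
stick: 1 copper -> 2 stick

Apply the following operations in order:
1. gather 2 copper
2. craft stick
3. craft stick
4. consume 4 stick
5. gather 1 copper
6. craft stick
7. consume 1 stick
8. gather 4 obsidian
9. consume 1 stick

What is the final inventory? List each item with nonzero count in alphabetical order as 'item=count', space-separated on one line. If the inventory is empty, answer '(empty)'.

After 1 (gather 2 copper): copper=2
After 2 (craft stick): copper=1 stick=2
After 3 (craft stick): stick=4
After 4 (consume 4 stick): (empty)
After 5 (gather 1 copper): copper=1
After 6 (craft stick): stick=2
After 7 (consume 1 stick): stick=1
After 8 (gather 4 obsidian): obsidian=4 stick=1
After 9 (consume 1 stick): obsidian=4

Answer: obsidian=4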